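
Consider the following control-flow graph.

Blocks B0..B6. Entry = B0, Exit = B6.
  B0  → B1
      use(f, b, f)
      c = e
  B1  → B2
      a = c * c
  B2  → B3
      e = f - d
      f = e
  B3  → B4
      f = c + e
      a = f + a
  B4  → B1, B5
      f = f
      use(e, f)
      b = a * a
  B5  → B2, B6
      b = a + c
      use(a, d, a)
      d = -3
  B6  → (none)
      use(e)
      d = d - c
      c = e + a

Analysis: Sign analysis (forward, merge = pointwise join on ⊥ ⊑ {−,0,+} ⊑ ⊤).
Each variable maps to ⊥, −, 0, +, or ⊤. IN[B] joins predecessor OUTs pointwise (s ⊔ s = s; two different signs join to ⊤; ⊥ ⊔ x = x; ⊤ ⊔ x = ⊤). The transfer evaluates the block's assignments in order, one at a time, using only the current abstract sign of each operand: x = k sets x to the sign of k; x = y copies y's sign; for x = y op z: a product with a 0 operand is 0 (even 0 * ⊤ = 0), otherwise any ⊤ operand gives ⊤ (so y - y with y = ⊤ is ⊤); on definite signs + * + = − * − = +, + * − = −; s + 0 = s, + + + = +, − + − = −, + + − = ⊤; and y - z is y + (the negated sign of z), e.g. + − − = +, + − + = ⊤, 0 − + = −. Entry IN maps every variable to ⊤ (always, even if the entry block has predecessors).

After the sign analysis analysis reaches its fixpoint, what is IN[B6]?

Answer: {a: ⊤, b: ⊤, c: ⊤, d: -, e: ⊤, f: ⊤}

Working:
Converged values:
  B0:  IN=(all ⊤)  OUT=(all ⊤)
  B1:  IN=(all ⊤)  OUT=(all ⊤)
  B2:  IN=(all ⊤)  OUT=(all ⊤)
  B3:  IN=(all ⊤)  OUT=(all ⊤)
  B4:  IN=(all ⊤)  OUT=(all ⊤)
  B5:  IN=(all ⊤)  OUT={d:-; rest ⊤}
  B6:  IN={d:-; rest ⊤}  OUT=(all ⊤)

Merge at B6: IN[B6] = OUT[B5] = {a: ⊤, b: ⊤, c: ⊤, d: -, e: ⊤, f: ⊤}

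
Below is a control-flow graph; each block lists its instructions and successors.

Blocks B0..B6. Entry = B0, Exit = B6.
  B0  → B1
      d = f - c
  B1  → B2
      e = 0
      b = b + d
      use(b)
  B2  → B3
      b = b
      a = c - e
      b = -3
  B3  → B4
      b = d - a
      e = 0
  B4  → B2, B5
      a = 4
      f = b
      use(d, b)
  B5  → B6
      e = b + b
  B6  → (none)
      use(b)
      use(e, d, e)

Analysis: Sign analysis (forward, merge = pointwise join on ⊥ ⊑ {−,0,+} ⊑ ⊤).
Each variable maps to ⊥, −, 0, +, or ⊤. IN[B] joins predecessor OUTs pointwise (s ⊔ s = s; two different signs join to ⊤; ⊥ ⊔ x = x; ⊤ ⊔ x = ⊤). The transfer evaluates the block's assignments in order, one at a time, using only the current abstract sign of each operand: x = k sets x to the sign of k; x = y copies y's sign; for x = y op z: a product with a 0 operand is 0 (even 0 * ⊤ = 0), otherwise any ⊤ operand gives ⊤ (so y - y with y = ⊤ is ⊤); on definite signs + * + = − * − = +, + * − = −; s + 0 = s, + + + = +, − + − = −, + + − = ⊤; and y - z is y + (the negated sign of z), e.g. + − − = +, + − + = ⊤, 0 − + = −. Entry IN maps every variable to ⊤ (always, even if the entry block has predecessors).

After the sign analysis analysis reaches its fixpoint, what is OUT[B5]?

Per-block solution:
  B0: | IN=(all ⊤) | OUT=(all ⊤)
  B1: | IN=(all ⊤) | OUT={e:0; rest ⊤}
  B2: | IN={e:0; rest ⊤} | OUT={b:-, e:0; rest ⊤}
  B3: | IN={b:-, e:0; rest ⊤} | OUT={e:0; rest ⊤}
  B4: | IN={e:0; rest ⊤} | OUT={a:+, e:0; rest ⊤}
  B5: | IN={a:+, e:0; rest ⊤} | OUT={a:+; rest ⊤}
  B6: | IN={a:+; rest ⊤} | OUT={a:+; rest ⊤}

Merge at B5: IN[B5] = OUT[B4] = {a: +, b: ⊤, c: ⊤, d: ⊤, e: 0, f: ⊤}
Applying B5's transfer function to that IN value gives OUT[B5] (row B5 above).

Answer: {a: +, b: ⊤, c: ⊤, d: ⊤, e: ⊤, f: ⊤}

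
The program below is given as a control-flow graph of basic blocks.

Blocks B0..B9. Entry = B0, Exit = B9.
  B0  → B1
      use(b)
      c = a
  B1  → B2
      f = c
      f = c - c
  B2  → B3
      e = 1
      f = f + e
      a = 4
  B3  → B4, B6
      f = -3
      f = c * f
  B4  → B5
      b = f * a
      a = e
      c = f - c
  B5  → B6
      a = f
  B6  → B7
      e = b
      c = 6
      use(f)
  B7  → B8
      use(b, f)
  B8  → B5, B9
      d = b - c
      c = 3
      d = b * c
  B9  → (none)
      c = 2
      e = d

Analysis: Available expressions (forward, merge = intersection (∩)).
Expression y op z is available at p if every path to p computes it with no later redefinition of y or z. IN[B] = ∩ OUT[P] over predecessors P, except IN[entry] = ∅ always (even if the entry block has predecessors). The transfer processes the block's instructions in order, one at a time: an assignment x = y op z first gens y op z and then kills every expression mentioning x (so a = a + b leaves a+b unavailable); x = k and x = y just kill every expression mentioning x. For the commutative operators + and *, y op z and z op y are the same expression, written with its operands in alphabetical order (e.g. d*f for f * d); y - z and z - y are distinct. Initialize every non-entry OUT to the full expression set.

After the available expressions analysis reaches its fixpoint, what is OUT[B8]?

Fixpoint table:
  B0:   IN={}   OUT={}
  B1:   IN={}   OUT={c-c}
  B2:   IN={c-c}   OUT={c-c}
  B3:   IN={c-c}   OUT={c-c}
  B4:   IN={c-c}   OUT={}
  B5:   IN={}   OUT={}
  B6:   IN={}   OUT={}
  B7:   IN={}   OUT={}
  B8:   IN={}   OUT={b*c}
  B9:   IN={b*c}   OUT={}

Merge at B8: IN[B8] = OUT[B7] = {}
Applying B8's transfer function to that IN value gives OUT[B8] (row B8 above).

Answer: {b*c}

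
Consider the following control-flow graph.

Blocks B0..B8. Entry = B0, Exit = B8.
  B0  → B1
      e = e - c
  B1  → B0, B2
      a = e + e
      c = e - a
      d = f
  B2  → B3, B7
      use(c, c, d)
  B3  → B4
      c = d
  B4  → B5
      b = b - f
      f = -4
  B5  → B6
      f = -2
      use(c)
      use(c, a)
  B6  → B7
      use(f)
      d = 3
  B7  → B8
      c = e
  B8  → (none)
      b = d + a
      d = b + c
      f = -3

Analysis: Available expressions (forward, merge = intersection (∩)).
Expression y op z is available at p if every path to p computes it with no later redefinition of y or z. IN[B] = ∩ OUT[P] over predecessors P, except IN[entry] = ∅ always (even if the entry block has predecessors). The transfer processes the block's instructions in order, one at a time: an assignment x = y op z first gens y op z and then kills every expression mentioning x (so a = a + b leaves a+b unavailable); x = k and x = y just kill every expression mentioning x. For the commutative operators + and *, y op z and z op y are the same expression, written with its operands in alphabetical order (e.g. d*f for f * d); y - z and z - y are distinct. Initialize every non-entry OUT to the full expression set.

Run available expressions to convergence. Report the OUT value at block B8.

Answer: {b+c, e+e, e-a}

Derivation:
Per-block solution:
  B0:  IN={}  OUT={}
  B1:  IN={}  OUT={e+e, e-a}
  B2:  IN={e+e, e-a}  OUT={e+e, e-a}
  B3:  IN={e+e, e-a}  OUT={e+e, e-a}
  B4:  IN={e+e, e-a}  OUT={e+e, e-a}
  B5:  IN={e+e, e-a}  OUT={e+e, e-a}
  B6:  IN={e+e, e-a}  OUT={e+e, e-a}
  B7:  IN={e+e, e-a}  OUT={e+e, e-a}
  B8:  IN={e+e, e-a}  OUT={b+c, e+e, e-a}

Merge at B8: IN[B8] = OUT[B7] = {e+e, e-a}
Applying B8's transfer function to that IN value gives OUT[B8] (row B8 above).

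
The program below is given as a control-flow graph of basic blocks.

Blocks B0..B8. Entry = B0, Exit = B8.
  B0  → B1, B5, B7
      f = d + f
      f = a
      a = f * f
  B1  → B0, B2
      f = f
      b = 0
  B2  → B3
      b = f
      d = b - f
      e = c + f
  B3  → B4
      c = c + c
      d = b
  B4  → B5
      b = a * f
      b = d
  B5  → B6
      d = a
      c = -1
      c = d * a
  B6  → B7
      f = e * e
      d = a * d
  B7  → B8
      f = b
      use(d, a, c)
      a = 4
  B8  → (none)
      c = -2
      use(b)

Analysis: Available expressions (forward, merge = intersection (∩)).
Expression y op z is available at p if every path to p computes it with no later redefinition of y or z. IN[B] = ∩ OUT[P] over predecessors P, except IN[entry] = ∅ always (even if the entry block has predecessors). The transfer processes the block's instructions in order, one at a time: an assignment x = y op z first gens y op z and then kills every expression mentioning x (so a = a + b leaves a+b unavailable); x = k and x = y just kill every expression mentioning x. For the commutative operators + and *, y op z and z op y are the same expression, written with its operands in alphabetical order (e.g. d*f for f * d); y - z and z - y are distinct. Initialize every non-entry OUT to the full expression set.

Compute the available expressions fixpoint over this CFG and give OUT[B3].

Answer: {b-f}

Derivation:
Converged values:
  B0:   IN={}   OUT={f*f}
  B1:   IN={f*f}   OUT={}
  B2:   IN={}   OUT={b-f, c+f}
  B3:   IN={b-f, c+f}   OUT={b-f}
  B4:   IN={b-f}   OUT={a*f}
  B5:   IN={}   OUT={a*d}
  B6:   IN={a*d}   OUT={e*e}
  B7:   IN={}   OUT={}
  B8:   IN={}   OUT={}

Merge at B3: IN[B3] = OUT[B2] = {b-f, c+f}
Applying B3's transfer function to that IN value gives OUT[B3] (row B3 above).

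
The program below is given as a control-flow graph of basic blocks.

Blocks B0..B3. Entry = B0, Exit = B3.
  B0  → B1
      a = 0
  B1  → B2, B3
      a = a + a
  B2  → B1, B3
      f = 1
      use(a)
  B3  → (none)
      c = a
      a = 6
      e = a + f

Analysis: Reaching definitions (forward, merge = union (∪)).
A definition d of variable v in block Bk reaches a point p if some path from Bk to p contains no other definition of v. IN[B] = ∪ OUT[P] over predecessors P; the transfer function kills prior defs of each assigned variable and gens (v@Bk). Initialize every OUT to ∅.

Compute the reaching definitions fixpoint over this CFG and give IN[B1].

Answer: {a@B0, a@B1, f@B2}

Working:
Per-block solution:
  B0:   IN={}   OUT={a@B0}
  B1:   IN={a@B0, a@B1, f@B2}   OUT={a@B1, f@B2}
  B2:   IN={a@B1, f@B2}   OUT={a@B1, f@B2}
  B3:   IN={a@B1, f@B2}   OUT={a@B3, c@B3, e@B3, f@B2}

Merge at B1: IN[B1] = OUT[B0] ⊔ OUT[B2] = {a@B0, a@B1, f@B2}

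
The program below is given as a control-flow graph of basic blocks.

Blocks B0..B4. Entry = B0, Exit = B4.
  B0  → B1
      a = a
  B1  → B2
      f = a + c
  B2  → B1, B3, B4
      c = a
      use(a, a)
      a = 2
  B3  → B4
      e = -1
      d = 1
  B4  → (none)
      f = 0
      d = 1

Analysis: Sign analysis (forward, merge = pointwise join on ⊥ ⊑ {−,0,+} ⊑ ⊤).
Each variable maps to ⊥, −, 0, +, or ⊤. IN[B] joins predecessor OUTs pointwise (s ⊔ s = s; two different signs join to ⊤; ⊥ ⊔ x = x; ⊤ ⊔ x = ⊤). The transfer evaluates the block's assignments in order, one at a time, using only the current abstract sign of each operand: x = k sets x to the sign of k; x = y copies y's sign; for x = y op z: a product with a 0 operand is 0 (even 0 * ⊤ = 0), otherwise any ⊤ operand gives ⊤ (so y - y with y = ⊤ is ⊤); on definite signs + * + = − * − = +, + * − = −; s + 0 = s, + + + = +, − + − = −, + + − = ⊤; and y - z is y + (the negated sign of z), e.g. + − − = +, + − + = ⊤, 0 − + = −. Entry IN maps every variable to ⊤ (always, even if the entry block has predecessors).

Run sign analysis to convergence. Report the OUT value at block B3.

Answer: {a: +, b: ⊤, c: ⊤, d: +, e: -, f: ⊤}

Working:
Fixpoint table:
  B0:   IN=(all ⊤)   OUT=(all ⊤)
  B1:   IN=(all ⊤)   OUT=(all ⊤)
  B2:   IN=(all ⊤)   OUT={a:+; rest ⊤}
  B3:   IN={a:+; rest ⊤}   OUT={a:+, d:+, e:-; rest ⊤}
  B4:   IN={a:+; rest ⊤}   OUT={a:+, d:+, f:0; rest ⊤}

Merge at B3: IN[B3] = OUT[B2] = {a: +, b: ⊤, c: ⊤, d: ⊤, e: ⊤, f: ⊤}
Applying B3's transfer function to that IN value gives OUT[B3] (row B3 above).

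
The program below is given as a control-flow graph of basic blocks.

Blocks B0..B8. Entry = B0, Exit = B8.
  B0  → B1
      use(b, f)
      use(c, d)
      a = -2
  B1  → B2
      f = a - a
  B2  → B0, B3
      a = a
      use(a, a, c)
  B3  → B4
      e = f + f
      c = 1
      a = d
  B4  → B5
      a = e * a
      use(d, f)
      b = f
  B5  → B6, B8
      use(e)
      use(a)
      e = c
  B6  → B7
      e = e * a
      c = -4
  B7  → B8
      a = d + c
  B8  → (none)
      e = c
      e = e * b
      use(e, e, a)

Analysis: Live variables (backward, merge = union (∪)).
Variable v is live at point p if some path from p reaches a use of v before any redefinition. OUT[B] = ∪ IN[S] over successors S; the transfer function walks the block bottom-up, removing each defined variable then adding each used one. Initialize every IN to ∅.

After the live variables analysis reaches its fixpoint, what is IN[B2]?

Answer: {a, b, c, d, f}

Trace:
Fixpoint table:
  B0:  IN={b, c, d, f}  OUT={a, b, c, d}
  B1:  IN={a, b, c, d}  OUT={a, b, c, d, f}
  B2:  IN={a, b, c, d, f}  OUT={b, c, d, f}
  B3:  IN={d, f}  OUT={a, c, d, e, f}
  B4:  IN={a, c, d, e, f}  OUT={a, b, c, d, e}
  B5:  IN={a, b, c, d, e}  OUT={a, b, c, d, e}
  B6:  IN={a, b, d, e}  OUT={b, c, d}
  B7:  IN={b, c, d}  OUT={a, b, c}
  B8:  IN={a, b, c}  OUT={}

Merge at B2: OUT[B2] = IN[B0] ⊔ IN[B3] = {b, c, d, f}
Applying B2's transfer function to that OUT value gives IN[B2] (row B2 above).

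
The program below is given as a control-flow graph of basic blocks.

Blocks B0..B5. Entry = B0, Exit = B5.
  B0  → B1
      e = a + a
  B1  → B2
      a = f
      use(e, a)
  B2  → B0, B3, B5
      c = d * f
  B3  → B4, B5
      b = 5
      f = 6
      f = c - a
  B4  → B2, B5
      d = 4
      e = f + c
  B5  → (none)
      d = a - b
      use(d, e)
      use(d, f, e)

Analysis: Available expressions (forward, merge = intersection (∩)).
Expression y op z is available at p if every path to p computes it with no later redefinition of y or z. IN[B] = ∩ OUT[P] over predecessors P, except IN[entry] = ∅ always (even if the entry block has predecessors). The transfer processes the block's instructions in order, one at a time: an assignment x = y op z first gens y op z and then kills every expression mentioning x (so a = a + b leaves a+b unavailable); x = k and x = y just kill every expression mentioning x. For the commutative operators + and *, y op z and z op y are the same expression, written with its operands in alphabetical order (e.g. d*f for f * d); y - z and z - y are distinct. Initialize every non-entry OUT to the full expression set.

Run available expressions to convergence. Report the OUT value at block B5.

Converged values:
  B0:  IN={}  OUT={a+a}
  B1:  IN={a+a}  OUT={}
  B2:  IN={}  OUT={d*f}
  B3:  IN={d*f}  OUT={c-a}
  B4:  IN={c-a}  OUT={c+f, c-a}
  B5:  IN={}  OUT={a-b}

Merge at B5: IN[B5] = OUT[B2] ∩ OUT[B3] ∩ OUT[B4] = {}
Applying B5's transfer function to that IN value gives OUT[B5] (row B5 above).

Answer: {a-b}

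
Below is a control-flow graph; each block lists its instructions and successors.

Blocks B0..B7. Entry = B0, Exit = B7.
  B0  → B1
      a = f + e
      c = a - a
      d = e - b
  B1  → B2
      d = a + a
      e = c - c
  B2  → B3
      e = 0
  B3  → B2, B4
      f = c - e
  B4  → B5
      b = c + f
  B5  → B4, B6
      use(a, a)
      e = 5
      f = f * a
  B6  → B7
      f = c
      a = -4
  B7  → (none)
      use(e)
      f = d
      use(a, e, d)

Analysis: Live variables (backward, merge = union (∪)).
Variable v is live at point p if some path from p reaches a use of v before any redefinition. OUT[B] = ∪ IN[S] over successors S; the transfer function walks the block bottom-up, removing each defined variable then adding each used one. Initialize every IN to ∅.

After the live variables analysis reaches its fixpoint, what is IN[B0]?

Converged values:
  B0:   IN={b, e, f}   OUT={a, c}
  B1:   IN={a, c}   OUT={a, c, d}
  B2:   IN={a, c, d}   OUT={a, c, d, e}
  B3:   IN={a, c, d, e}   OUT={a, c, d, f}
  B4:   IN={a, c, d, f}   OUT={a, c, d, f}
  B5:   IN={a, c, d, f}   OUT={a, c, d, e, f}
  B6:   IN={c, d, e}   OUT={a, d, e}
  B7:   IN={a, d, e}   OUT={}

Merge at B0: OUT[B0] = IN[B1] = {a, c}
Applying B0's transfer function to that OUT value gives IN[B0] (row B0 above).

Answer: {b, e, f}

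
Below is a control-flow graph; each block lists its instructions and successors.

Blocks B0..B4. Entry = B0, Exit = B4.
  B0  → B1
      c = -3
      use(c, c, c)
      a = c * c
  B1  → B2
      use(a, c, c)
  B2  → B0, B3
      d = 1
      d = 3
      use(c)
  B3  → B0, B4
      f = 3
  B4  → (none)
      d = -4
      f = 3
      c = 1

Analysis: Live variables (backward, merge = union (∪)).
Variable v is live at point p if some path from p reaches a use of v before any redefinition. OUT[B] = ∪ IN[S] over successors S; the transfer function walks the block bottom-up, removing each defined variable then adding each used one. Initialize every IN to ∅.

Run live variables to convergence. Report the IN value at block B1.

Converged values:
  B0:   IN={}   OUT={a, c}
  B1:   IN={a, c}   OUT={c}
  B2:   IN={c}   OUT={}
  B3:   IN={}   OUT={}
  B4:   IN={}   OUT={}

Merge at B1: OUT[B1] = IN[B2] = {c}
Applying B1's transfer function to that OUT value gives IN[B1] (row B1 above).

Answer: {a, c}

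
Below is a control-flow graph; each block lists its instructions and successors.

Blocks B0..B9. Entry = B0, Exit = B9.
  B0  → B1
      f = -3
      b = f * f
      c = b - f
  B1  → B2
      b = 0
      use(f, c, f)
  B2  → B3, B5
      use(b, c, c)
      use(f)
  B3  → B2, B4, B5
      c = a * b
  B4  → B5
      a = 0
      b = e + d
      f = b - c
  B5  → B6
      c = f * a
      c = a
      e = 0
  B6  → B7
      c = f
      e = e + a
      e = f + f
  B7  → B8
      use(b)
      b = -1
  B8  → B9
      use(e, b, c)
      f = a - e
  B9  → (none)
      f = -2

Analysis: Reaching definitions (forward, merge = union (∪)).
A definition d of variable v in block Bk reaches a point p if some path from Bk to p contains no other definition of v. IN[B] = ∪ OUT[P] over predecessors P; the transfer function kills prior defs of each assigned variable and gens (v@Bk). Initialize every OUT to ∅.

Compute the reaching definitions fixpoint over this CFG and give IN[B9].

Answer: {a@B4, b@B7, c@B6, e@B6, f@B8}

Working:
Converged values:
  B0:  IN={}  OUT={b@B0, c@B0, f@B0}
  B1:  IN={b@B0, c@B0, f@B0}  OUT={b@B1, c@B0, f@B0}
  B2:  IN={b@B1, c@B0, c@B3, f@B0}  OUT={b@B1, c@B0, c@B3, f@B0}
  B3:  IN={b@B1, c@B0, c@B3, f@B0}  OUT={b@B1, c@B3, f@B0}
  B4:  IN={b@B1, c@B3, f@B0}  OUT={a@B4, b@B4, c@B3, f@B4}
  B5:  IN={a@B4, b@B1, b@B4, c@B0, c@B3, f@B0, f@B4}  OUT={a@B4, b@B1, b@B4, c@B5, e@B5, f@B0, f@B4}
  B6:  IN={a@B4, b@B1, b@B4, c@B5, e@B5, f@B0, f@B4}  OUT={a@B4, b@B1, b@B4, c@B6, e@B6, f@B0, f@B4}
  B7:  IN={a@B4, b@B1, b@B4, c@B6, e@B6, f@B0, f@B4}  OUT={a@B4, b@B7, c@B6, e@B6, f@B0, f@B4}
  B8:  IN={a@B4, b@B7, c@B6, e@B6, f@B0, f@B4}  OUT={a@B4, b@B7, c@B6, e@B6, f@B8}
  B9:  IN={a@B4, b@B7, c@B6, e@B6, f@B8}  OUT={a@B4, b@B7, c@B6, e@B6, f@B9}

Merge at B9: IN[B9] = OUT[B8] = {a@B4, b@B7, c@B6, e@B6, f@B8}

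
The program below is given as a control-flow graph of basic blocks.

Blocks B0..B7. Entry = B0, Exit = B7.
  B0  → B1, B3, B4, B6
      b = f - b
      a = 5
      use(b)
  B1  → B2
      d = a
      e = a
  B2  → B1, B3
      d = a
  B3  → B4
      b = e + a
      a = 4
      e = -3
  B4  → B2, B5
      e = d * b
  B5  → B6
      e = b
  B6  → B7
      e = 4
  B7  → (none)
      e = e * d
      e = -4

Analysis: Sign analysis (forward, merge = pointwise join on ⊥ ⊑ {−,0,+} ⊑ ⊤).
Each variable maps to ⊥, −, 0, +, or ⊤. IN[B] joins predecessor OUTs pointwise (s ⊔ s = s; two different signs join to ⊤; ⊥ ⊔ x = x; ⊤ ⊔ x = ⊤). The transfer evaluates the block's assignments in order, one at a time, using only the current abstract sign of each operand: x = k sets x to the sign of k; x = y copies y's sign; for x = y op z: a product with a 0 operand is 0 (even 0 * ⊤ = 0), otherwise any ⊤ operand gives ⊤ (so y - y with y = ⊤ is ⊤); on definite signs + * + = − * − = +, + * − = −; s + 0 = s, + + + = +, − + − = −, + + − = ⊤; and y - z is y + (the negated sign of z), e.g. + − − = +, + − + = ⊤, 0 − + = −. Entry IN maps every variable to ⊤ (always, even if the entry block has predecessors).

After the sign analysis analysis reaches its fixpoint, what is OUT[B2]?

Per-block solution:
  B0: | IN=(all ⊤) | OUT={a:+; rest ⊤}
  B1: | IN={a:+; rest ⊤} | OUT={a:+, d:+, e:+; rest ⊤}
  B2: | IN={a:+; rest ⊤} | OUT={a:+, d:+; rest ⊤}
  B3: | IN={a:+; rest ⊤} | OUT={a:+, e:-; rest ⊤}
  B4: | IN={a:+; rest ⊤} | OUT={a:+; rest ⊤}
  B5: | IN={a:+; rest ⊤} | OUT={a:+; rest ⊤}
  B6: | IN={a:+; rest ⊤} | OUT={a:+, e:+; rest ⊤}
  B7: | IN={a:+, e:+; rest ⊤} | OUT={a:+, e:-; rest ⊤}

Merge at B2: IN[B2] = OUT[B1] ⊔ OUT[B4] = {a: +, b: ⊤, c: ⊤, d: ⊤, e: ⊤, f: ⊤}
Applying B2's transfer function to that IN value gives OUT[B2] (row B2 above).

Answer: {a: +, b: ⊤, c: ⊤, d: +, e: ⊤, f: ⊤}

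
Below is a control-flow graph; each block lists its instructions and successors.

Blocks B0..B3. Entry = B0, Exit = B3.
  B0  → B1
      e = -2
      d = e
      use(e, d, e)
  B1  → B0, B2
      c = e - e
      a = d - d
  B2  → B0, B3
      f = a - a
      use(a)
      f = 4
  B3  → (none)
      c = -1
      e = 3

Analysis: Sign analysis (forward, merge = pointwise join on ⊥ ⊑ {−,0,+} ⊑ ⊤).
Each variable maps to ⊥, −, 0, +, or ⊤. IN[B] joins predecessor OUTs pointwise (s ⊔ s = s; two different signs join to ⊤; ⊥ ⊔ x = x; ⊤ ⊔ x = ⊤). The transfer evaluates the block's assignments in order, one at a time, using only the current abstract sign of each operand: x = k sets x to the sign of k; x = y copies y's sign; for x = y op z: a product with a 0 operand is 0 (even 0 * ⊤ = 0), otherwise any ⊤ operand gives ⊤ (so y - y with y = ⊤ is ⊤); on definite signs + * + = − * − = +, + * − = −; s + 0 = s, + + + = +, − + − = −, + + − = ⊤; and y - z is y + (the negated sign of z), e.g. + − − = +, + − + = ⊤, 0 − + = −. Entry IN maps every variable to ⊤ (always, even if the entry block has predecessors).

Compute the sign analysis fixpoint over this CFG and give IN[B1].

Answer: {a: ⊤, b: ⊤, c: ⊤, d: -, e: -, f: ⊤}

Working:
Converged values:
  B0:  IN=(all ⊤)  OUT={d:-, e:-; rest ⊤}
  B1:  IN={d:-, e:-; rest ⊤}  OUT={d:-, e:-; rest ⊤}
  B2:  IN={d:-, e:-; rest ⊤}  OUT={d:-, e:-, f:+; rest ⊤}
  B3:  IN={d:-, e:-, f:+; rest ⊤}  OUT={c:-, d:-, e:+, f:+; rest ⊤}

Merge at B1: IN[B1] = OUT[B0] = {a: ⊤, b: ⊤, c: ⊤, d: -, e: -, f: ⊤}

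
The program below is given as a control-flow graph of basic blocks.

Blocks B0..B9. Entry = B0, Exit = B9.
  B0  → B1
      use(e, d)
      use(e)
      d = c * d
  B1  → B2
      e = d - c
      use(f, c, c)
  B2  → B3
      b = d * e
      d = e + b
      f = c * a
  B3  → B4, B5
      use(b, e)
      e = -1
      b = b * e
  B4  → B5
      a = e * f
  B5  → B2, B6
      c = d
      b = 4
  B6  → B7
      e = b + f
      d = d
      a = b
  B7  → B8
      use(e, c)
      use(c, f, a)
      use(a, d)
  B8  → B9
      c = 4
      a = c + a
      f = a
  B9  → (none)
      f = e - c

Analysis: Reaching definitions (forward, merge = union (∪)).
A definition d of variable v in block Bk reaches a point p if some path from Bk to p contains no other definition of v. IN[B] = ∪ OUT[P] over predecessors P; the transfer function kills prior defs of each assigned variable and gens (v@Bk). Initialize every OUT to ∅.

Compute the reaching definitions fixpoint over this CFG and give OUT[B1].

Answer: {d@B0, e@B1}

Trace:
Per-block solution:
  B0:  IN={}  OUT={d@B0}
  B1:  IN={d@B0}  OUT={d@B0, e@B1}
  B2:  IN={a@B4, b@B5, c@B5, d@B0, d@B2, e@B1, e@B3, f@B2}  OUT={a@B4, b@B2, c@B5, d@B2, e@B1, e@B3, f@B2}
  B3:  IN={a@B4, b@B2, c@B5, d@B2, e@B1, e@B3, f@B2}  OUT={a@B4, b@B3, c@B5, d@B2, e@B3, f@B2}
  B4:  IN={a@B4, b@B3, c@B5, d@B2, e@B3, f@B2}  OUT={a@B4, b@B3, c@B5, d@B2, e@B3, f@B2}
  B5:  IN={a@B4, b@B3, c@B5, d@B2, e@B3, f@B2}  OUT={a@B4, b@B5, c@B5, d@B2, e@B3, f@B2}
  B6:  IN={a@B4, b@B5, c@B5, d@B2, e@B3, f@B2}  OUT={a@B6, b@B5, c@B5, d@B6, e@B6, f@B2}
  B7:  IN={a@B6, b@B5, c@B5, d@B6, e@B6, f@B2}  OUT={a@B6, b@B5, c@B5, d@B6, e@B6, f@B2}
  B8:  IN={a@B6, b@B5, c@B5, d@B6, e@B6, f@B2}  OUT={a@B8, b@B5, c@B8, d@B6, e@B6, f@B8}
  B9:  IN={a@B8, b@B5, c@B8, d@B6, e@B6, f@B8}  OUT={a@B8, b@B5, c@B8, d@B6, e@B6, f@B9}

Merge at B1: IN[B1] = OUT[B0] = {d@B0}
Applying B1's transfer function to that IN value gives OUT[B1] (row B1 above).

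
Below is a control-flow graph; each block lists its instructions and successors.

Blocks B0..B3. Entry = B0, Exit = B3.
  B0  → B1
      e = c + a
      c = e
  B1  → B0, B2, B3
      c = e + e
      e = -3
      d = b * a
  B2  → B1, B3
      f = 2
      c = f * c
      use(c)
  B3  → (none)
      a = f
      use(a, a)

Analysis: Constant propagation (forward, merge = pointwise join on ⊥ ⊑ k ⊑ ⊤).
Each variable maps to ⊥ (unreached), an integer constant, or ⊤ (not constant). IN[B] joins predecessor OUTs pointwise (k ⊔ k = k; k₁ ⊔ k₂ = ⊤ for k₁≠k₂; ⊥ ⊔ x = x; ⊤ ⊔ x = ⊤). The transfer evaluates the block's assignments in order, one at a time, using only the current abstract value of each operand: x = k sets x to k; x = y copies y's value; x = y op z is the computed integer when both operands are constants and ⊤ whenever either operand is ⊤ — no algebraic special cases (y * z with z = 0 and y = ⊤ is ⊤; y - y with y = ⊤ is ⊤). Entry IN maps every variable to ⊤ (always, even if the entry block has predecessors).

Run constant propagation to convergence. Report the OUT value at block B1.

Fixpoint table:
  B0: | IN=(all ⊤) | OUT=(all ⊤)
  B1: | IN=(all ⊤) | OUT={e:-3; rest ⊤}
  B2: | IN={e:-3; rest ⊤} | OUT={e:-3, f:2; rest ⊤}
  B3: | IN={e:-3; rest ⊤} | OUT={e:-3; rest ⊤}

Merge at B1: IN[B1] = OUT[B0] ⊔ OUT[B2] = {a: ⊤, b: ⊤, c: ⊤, d: ⊤, e: ⊤, f: ⊤}
Applying B1's transfer function to that IN value gives OUT[B1] (row B1 above).

Answer: {a: ⊤, b: ⊤, c: ⊤, d: ⊤, e: -3, f: ⊤}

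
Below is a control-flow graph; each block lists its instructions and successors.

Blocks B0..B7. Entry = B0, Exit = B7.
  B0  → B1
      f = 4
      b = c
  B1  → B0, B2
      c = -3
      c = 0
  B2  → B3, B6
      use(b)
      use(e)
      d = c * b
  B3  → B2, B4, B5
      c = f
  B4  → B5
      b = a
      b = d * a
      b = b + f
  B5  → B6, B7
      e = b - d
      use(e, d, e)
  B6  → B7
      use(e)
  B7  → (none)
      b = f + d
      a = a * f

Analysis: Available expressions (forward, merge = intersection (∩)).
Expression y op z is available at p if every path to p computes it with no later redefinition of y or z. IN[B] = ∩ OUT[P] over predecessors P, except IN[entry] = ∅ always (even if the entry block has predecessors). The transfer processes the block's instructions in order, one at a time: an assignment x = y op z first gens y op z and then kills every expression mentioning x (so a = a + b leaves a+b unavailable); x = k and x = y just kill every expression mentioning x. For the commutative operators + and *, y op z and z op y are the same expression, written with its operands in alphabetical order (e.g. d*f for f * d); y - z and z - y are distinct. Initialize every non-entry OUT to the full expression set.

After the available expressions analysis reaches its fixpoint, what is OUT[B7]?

Fixpoint table:
  B0: | IN={} | OUT={}
  B1: | IN={} | OUT={}
  B2: | IN={} | OUT={b*c}
  B3: | IN={b*c} | OUT={}
  B4: | IN={} | OUT={a*d}
  B5: | IN={} | OUT={b-d}
  B6: | IN={} | OUT={}
  B7: | IN={} | OUT={d+f}

Merge at B7: IN[B7] = OUT[B5] ∩ OUT[B6] = {}
Applying B7's transfer function to that IN value gives OUT[B7] (row B7 above).

Answer: {d+f}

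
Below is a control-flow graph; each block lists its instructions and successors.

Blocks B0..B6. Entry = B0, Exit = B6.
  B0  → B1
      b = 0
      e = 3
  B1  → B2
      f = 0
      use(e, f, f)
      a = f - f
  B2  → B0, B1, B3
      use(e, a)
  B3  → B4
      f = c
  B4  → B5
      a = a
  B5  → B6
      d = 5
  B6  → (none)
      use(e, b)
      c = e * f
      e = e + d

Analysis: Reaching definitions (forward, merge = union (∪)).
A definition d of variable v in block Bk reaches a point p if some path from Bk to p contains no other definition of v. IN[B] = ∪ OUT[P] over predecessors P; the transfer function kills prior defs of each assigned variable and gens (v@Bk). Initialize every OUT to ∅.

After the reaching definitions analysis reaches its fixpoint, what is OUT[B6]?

Answer: {a@B4, b@B0, c@B6, d@B5, e@B6, f@B3}

Working:
Per-block solution:
  B0: | IN={a@B1, b@B0, e@B0, f@B1} | OUT={a@B1, b@B0, e@B0, f@B1}
  B1: | IN={a@B1, b@B0, e@B0, f@B1} | OUT={a@B1, b@B0, e@B0, f@B1}
  B2: | IN={a@B1, b@B0, e@B0, f@B1} | OUT={a@B1, b@B0, e@B0, f@B1}
  B3: | IN={a@B1, b@B0, e@B0, f@B1} | OUT={a@B1, b@B0, e@B0, f@B3}
  B4: | IN={a@B1, b@B0, e@B0, f@B3} | OUT={a@B4, b@B0, e@B0, f@B3}
  B5: | IN={a@B4, b@B0, e@B0, f@B3} | OUT={a@B4, b@B0, d@B5, e@B0, f@B3}
  B6: | IN={a@B4, b@B0, d@B5, e@B0, f@B3} | OUT={a@B4, b@B0, c@B6, d@B5, e@B6, f@B3}

Merge at B6: IN[B6] = OUT[B5] = {a@B4, b@B0, d@B5, e@B0, f@B3}
Applying B6's transfer function to that IN value gives OUT[B6] (row B6 above).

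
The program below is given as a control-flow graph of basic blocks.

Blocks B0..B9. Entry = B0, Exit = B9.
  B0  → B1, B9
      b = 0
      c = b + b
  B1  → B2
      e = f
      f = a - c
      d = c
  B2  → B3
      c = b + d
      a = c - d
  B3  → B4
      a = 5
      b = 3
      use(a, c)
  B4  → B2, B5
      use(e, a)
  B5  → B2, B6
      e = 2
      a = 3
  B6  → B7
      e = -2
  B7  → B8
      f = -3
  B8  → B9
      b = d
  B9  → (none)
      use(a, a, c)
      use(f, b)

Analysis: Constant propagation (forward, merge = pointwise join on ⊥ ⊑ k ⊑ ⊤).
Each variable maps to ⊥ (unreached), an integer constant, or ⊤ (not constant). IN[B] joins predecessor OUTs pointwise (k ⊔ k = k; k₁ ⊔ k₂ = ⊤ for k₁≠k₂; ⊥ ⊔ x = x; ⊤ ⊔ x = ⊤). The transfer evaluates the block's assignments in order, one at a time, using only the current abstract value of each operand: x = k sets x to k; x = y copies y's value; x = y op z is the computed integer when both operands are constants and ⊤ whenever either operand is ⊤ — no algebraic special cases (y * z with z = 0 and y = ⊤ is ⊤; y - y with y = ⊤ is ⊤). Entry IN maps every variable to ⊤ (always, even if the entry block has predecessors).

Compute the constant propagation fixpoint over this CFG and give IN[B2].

Answer: {a: ⊤, b: ⊤, c: ⊤, d: 0, e: ⊤, f: ⊤}

Derivation:
Fixpoint table:
  B0: | IN=(all ⊤) | OUT={b:0, c:0; rest ⊤}
  B1: | IN={b:0, c:0; rest ⊤} | OUT={b:0, c:0, d:0; rest ⊤}
  B2: | IN={d:0; rest ⊤} | OUT={d:0; rest ⊤}
  B3: | IN={d:0; rest ⊤} | OUT={a:5, b:3, d:0; rest ⊤}
  B4: | IN={a:5, b:3, d:0; rest ⊤} | OUT={a:5, b:3, d:0; rest ⊤}
  B5: | IN={a:5, b:3, d:0; rest ⊤} | OUT={a:3, b:3, d:0, e:2; rest ⊤}
  B6: | IN={a:3, b:3, d:0, e:2; rest ⊤} | OUT={a:3, b:3, d:0, e:-2; rest ⊤}
  B7: | IN={a:3, b:3, d:0, e:-2; rest ⊤} | OUT={a:3, b:3, d:0, e:-2, f:-3; rest ⊤}
  B8: | IN={a:3, b:3, d:0, e:-2, f:-3; rest ⊤} | OUT={a:3, b:0, d:0, e:-2, f:-3; rest ⊤}
  B9: | IN={b:0; rest ⊤} | OUT={b:0; rest ⊤}

Merge at B2: IN[B2] = OUT[B1] ⊔ OUT[B4] ⊔ OUT[B5] = {a: ⊤, b: ⊤, c: ⊤, d: 0, e: ⊤, f: ⊤}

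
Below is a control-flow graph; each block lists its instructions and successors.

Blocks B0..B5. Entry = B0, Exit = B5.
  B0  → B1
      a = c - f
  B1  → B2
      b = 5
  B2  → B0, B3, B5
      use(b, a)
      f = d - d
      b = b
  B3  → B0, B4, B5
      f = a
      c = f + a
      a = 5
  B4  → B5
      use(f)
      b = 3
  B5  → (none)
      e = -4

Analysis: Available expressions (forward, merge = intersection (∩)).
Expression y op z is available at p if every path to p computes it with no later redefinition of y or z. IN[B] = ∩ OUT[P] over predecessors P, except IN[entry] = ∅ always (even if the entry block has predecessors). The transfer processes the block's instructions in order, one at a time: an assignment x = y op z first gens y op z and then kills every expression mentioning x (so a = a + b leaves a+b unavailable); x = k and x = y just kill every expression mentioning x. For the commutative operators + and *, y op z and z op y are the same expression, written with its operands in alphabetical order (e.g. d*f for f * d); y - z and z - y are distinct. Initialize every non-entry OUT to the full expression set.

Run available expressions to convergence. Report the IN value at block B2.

Per-block solution:
  B0: | IN={} | OUT={c-f}
  B1: | IN={c-f} | OUT={c-f}
  B2: | IN={c-f} | OUT={d-d}
  B3: | IN={d-d} | OUT={d-d}
  B4: | IN={d-d} | OUT={d-d}
  B5: | IN={d-d} | OUT={d-d}

Merge at B2: IN[B2] = OUT[B1] = {c-f}

Answer: {c-f}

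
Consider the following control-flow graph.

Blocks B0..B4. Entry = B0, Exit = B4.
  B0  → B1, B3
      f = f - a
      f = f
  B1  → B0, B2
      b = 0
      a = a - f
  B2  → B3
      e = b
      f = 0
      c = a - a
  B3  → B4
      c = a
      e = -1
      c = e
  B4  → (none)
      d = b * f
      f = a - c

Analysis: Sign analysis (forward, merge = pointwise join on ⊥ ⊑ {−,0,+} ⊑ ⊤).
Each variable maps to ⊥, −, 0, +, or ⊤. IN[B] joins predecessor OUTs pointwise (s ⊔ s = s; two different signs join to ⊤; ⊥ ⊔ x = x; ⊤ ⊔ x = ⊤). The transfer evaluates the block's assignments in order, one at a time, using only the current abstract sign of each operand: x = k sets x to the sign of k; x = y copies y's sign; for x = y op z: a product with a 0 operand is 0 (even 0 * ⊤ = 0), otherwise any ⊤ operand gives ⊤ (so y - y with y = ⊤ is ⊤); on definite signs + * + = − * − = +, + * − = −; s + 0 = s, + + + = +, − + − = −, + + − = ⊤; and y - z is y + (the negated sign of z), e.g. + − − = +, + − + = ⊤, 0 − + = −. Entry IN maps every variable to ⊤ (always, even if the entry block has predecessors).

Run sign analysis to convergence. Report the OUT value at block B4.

Per-block solution:
  B0:  IN=(all ⊤)  OUT=(all ⊤)
  B1:  IN=(all ⊤)  OUT={b:0; rest ⊤}
  B2:  IN={b:0; rest ⊤}  OUT={b:0, e:0, f:0; rest ⊤}
  B3:  IN=(all ⊤)  OUT={c:-, e:-; rest ⊤}
  B4:  IN={c:-, e:-; rest ⊤}  OUT={c:-, e:-; rest ⊤}

Merge at B4: IN[B4] = OUT[B3] = {a: ⊤, b: ⊤, c: -, d: ⊤, e: -, f: ⊤}
Applying B4's transfer function to that IN value gives OUT[B4] (row B4 above).

Answer: {a: ⊤, b: ⊤, c: -, d: ⊤, e: -, f: ⊤}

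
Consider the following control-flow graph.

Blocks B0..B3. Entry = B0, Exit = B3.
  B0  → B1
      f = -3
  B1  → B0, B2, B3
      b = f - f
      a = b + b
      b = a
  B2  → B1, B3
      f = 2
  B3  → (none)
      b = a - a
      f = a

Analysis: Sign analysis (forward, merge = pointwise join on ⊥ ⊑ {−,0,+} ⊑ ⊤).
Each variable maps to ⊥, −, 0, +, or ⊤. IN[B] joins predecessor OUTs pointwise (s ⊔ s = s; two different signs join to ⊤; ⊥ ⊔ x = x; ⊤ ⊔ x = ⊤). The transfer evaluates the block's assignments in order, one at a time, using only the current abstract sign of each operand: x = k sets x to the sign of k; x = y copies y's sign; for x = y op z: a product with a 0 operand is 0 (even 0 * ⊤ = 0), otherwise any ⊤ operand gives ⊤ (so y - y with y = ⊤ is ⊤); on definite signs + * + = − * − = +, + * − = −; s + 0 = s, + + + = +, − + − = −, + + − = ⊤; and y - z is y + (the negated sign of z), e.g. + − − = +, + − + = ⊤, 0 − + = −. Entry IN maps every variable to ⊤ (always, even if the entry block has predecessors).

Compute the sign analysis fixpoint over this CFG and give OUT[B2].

Answer: {a: ⊤, b: ⊤, c: ⊤, d: ⊤, e: ⊤, f: +}

Trace:
Fixpoint table:
  B0: | IN=(all ⊤) | OUT={f:-; rest ⊤}
  B1: | IN=(all ⊤) | OUT=(all ⊤)
  B2: | IN=(all ⊤) | OUT={f:+; rest ⊤}
  B3: | IN=(all ⊤) | OUT=(all ⊤)

Merge at B2: IN[B2] = OUT[B1] = {a: ⊤, b: ⊤, c: ⊤, d: ⊤, e: ⊤, f: ⊤}
Applying B2's transfer function to that IN value gives OUT[B2] (row B2 above).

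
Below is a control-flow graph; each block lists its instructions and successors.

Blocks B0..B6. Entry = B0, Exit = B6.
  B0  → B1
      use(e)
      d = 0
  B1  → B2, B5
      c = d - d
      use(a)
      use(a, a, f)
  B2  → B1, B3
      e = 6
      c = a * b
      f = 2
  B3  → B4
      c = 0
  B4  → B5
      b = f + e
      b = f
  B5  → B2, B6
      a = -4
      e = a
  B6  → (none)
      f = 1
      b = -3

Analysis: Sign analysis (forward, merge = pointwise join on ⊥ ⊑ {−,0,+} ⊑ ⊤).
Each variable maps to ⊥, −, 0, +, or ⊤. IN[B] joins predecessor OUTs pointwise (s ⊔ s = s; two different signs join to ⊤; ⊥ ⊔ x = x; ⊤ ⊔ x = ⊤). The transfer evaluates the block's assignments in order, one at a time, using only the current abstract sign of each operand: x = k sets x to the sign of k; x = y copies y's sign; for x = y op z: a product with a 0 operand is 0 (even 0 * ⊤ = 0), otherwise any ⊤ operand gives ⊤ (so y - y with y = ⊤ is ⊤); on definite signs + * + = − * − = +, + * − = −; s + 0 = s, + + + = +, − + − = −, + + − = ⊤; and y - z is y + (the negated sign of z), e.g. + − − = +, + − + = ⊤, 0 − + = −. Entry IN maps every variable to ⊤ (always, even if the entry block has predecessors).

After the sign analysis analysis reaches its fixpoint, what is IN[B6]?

Answer: {a: -, b: ⊤, c: 0, d: 0, e: -, f: ⊤}

Derivation:
Converged values:
  B0:   IN=(all ⊤)   OUT={d:0; rest ⊤}
  B1:   IN={d:0; rest ⊤}   OUT={c:0, d:0; rest ⊤}
  B2:   IN={c:0, d:0; rest ⊤}   OUT={d:0, e:+, f:+; rest ⊤}
  B3:   IN={d:0, e:+, f:+; rest ⊤}   OUT={c:0, d:0, e:+, f:+; rest ⊤}
  B4:   IN={c:0, d:0, e:+, f:+; rest ⊤}   OUT={b:+, c:0, d:0, e:+, f:+; rest ⊤}
  B5:   IN={c:0, d:0; rest ⊤}   OUT={a:-, c:0, d:0, e:-; rest ⊤}
  B6:   IN={a:-, c:0, d:0, e:-; rest ⊤}   OUT={a:-, b:-, c:0, d:0, e:-, f:+; rest ⊤}

Merge at B6: IN[B6] = OUT[B5] = {a: -, b: ⊤, c: 0, d: 0, e: -, f: ⊤}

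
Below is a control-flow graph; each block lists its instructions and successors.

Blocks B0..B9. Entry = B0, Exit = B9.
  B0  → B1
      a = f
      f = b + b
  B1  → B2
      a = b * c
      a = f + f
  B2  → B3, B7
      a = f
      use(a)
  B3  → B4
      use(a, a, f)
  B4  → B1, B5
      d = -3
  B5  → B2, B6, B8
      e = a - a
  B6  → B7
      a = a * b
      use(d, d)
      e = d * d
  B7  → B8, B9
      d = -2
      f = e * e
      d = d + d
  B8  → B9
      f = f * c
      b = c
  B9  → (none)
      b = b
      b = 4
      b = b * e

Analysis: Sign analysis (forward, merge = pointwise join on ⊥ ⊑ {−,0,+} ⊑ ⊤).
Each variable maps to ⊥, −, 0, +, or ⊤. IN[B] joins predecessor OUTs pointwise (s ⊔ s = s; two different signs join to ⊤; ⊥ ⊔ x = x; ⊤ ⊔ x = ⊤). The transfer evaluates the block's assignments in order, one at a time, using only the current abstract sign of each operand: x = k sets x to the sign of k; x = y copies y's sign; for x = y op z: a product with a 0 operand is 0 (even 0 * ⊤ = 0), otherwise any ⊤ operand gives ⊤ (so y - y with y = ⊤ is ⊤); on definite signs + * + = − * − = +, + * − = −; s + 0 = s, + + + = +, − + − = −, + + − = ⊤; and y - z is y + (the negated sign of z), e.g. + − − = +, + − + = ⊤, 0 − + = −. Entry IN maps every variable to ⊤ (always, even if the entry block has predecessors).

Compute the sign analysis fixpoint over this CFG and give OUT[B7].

Answer: {a: ⊤, b: ⊤, c: ⊤, d: -, e: ⊤, f: ⊤}

Working:
Per-block solution:
  B0:  IN=(all ⊤)  OUT=(all ⊤)
  B1:  IN=(all ⊤)  OUT=(all ⊤)
  B2:  IN=(all ⊤)  OUT=(all ⊤)
  B3:  IN=(all ⊤)  OUT=(all ⊤)
  B4:  IN=(all ⊤)  OUT={d:-; rest ⊤}
  B5:  IN={d:-; rest ⊤}  OUT={d:-; rest ⊤}
  B6:  IN={d:-; rest ⊤}  OUT={d:-, e:+; rest ⊤}
  B7:  IN=(all ⊤)  OUT={d:-; rest ⊤}
  B8:  IN={d:-; rest ⊤}  OUT={d:-; rest ⊤}
  B9:  IN={d:-; rest ⊤}  OUT={d:-; rest ⊤}

Merge at B7: IN[B7] = OUT[B2] ⊔ OUT[B6] = {a: ⊤, b: ⊤, c: ⊤, d: ⊤, e: ⊤, f: ⊤}
Applying B7's transfer function to that IN value gives OUT[B7] (row B7 above).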